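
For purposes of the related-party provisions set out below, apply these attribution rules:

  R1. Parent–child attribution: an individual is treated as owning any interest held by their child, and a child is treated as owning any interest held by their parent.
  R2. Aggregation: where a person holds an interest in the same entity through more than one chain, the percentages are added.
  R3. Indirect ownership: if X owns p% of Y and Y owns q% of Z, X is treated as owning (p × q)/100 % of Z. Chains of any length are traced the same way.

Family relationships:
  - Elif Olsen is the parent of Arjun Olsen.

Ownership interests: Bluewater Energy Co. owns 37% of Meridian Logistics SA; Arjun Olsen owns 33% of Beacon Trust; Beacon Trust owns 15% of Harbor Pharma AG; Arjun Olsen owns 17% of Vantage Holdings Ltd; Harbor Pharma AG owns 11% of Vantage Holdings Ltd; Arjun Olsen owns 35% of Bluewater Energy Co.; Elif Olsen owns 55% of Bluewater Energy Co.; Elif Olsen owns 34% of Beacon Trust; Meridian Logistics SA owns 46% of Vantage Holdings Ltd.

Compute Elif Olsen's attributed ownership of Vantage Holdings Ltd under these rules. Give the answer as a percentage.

By parent–child attribution (R1), Elif Olsen is treated as also owning Arjun Olsen's interest in Beacon Trust, giving 34% + 33% = 67%.
By parent–child attribution (R1), Elif Olsen is treated as also owning Arjun Olsen's interest in Bluewater Energy Co, giving 55% + 35% = 90%.
By parent–child attribution (R1), Elif Olsen is treated as owning Arjun Olsen's 17% interest in Vantage Holdings Ltd.
Chain via Beacon Trust → Harbor Pharma AG (R3): 67% × 15% × 11% = 1.1055% of Vantage Holdings Ltd.
Chain via Bluewater Energy Co. → Meridian Logistics SA (R3): 90% × 37% × 46% = 15.318% of Vantage Holdings Ltd.
Direct interest in Vantage Holdings Ltd: 17%.
Aggregating (R2): 1.1055% + 15.318% + 17% = 33.4235%.

33.4235%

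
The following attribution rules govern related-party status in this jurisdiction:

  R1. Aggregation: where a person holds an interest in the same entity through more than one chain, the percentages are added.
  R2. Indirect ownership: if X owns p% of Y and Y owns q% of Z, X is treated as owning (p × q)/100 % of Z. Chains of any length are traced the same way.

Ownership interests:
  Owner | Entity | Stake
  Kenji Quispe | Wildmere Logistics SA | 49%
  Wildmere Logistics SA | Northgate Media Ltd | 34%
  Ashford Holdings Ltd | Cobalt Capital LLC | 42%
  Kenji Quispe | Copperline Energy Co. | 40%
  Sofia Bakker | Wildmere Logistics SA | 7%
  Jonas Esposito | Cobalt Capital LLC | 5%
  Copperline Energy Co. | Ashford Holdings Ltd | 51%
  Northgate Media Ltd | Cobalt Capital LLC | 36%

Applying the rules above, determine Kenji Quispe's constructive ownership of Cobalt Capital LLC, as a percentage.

Chain via Wildmere Logistics SA → Northgate Media Ltd (R2): 49% × 34% × 36% = 5.9976% of Cobalt Capital LLC.
Chain via Copperline Energy Co. → Ashford Holdings Ltd (R2): 40% × 51% × 42% = 8.568% of Cobalt Capital LLC.
Aggregating (R1): 5.9976% + 8.568% = 14.5656%.

14.5656%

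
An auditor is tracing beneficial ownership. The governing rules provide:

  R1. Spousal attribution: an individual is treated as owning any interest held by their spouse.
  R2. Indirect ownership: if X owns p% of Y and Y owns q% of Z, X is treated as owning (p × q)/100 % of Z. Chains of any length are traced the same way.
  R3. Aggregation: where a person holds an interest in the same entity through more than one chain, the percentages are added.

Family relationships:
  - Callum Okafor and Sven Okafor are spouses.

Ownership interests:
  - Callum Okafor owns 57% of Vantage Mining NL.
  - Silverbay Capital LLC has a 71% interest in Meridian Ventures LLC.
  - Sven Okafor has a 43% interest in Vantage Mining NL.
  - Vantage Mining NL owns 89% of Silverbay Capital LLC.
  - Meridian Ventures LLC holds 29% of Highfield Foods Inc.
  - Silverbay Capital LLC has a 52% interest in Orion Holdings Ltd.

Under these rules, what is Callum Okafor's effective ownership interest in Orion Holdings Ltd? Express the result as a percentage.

By spousal attribution (R1), Callum Okafor is treated as also owning Sven Okafor's interest in Vantage Mining NL, giving 57% + 43% = 100%.
Chain via Vantage Mining NL → Silverbay Capital LLC (R2): 100% × 89% × 52% = 46.28% of Orion Holdings Ltd.

46.28%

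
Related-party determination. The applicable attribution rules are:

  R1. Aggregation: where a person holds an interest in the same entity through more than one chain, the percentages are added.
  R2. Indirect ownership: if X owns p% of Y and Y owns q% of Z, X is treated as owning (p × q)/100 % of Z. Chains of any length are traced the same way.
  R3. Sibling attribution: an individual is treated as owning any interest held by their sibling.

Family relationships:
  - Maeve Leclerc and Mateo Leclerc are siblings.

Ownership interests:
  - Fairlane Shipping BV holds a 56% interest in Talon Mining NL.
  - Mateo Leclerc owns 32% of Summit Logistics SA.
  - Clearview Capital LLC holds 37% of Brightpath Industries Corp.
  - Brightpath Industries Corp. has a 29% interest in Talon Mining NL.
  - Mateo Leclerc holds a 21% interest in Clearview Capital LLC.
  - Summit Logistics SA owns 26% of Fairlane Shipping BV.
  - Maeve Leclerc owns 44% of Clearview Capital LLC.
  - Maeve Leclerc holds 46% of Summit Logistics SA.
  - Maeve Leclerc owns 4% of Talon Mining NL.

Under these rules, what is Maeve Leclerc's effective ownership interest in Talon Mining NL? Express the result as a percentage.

By sibling attribution (R3), Maeve Leclerc is treated as also owning Mateo Leclerc's interest in Summit Logistics SA, giving 46% + 32% = 78%.
By sibling attribution (R3), Maeve Leclerc is treated as also owning Mateo Leclerc's interest in Clearview Capital LLC, giving 44% + 21% = 65%.
Chain via Summit Logistics SA → Fairlane Shipping BV (R2): 78% × 26% × 56% = 11.3568% of Talon Mining NL.
Chain via Clearview Capital LLC → Brightpath Industries Corp. (R2): 65% × 37% × 29% = 6.9745% of Talon Mining NL.
Direct interest in Talon Mining NL: 4%.
Aggregating (R1): 11.3568% + 6.9745% + 4% = 22.3313%.

22.3313%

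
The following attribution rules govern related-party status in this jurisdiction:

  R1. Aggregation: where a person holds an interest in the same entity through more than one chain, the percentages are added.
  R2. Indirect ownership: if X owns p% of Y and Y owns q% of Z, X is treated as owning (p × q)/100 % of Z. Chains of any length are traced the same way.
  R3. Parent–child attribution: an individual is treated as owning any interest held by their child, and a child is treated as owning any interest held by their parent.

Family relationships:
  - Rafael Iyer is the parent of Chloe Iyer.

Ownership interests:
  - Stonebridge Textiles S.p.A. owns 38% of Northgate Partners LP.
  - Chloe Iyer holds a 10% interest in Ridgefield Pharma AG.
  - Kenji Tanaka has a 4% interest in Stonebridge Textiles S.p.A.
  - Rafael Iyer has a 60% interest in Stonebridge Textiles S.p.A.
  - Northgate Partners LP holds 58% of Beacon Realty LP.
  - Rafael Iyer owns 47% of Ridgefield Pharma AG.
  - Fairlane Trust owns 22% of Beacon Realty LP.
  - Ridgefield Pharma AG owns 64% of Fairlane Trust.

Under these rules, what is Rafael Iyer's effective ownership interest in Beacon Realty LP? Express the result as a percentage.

21.2496%

By parent–child attribution (R3), Rafael Iyer is treated as also owning Chloe Iyer's interest in Ridgefield Pharma AG, giving 47% + 10% = 57%.
Chain via Stonebridge Textiles S.p.A. → Northgate Partners LP (R2): 60% × 38% × 58% = 13.224% of Beacon Realty LP.
Chain via Ridgefield Pharma AG → Fairlane Trust (R2): 57% × 64% × 22% = 8.0256% of Beacon Realty LP.
Aggregating (R1): 13.224% + 8.0256% = 21.2496%.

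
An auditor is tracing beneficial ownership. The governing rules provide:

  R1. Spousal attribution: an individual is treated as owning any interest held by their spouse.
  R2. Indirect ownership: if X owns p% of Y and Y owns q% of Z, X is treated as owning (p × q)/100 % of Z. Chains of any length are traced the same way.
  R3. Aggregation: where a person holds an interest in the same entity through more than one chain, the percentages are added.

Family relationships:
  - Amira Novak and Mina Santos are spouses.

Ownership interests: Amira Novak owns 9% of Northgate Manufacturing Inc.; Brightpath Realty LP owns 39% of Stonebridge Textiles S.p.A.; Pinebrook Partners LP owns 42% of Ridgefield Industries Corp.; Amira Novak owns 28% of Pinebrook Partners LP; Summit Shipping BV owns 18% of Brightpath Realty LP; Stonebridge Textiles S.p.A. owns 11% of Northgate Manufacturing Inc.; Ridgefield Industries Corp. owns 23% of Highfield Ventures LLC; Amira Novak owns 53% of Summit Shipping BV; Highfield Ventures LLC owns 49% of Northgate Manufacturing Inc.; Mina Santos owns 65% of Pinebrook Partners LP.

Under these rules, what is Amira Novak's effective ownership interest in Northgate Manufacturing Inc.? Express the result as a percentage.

13.811328%

By spousal attribution (R1), Amira Novak is treated as also owning Mina Santos's interest in Pinebrook Partners LP, giving 28% + 65% = 93%.
Chain via Pinebrook Partners LP → Ridgefield Industries Corp. → Highfield Ventures LLC (R2): 93% × 42% × 23% × 49% = 4.402062% of Northgate Manufacturing Inc.
Chain via Summit Shipping BV → Brightpath Realty LP → Stonebridge Textiles S.p.A. (R2): 53% × 18% × 39% × 11% = 0.409266% of Northgate Manufacturing Inc.
Direct interest in Northgate Manufacturing Inc: 9%.
Aggregating (R3): 4.402062% + 0.409266% + 9% = 13.811328%.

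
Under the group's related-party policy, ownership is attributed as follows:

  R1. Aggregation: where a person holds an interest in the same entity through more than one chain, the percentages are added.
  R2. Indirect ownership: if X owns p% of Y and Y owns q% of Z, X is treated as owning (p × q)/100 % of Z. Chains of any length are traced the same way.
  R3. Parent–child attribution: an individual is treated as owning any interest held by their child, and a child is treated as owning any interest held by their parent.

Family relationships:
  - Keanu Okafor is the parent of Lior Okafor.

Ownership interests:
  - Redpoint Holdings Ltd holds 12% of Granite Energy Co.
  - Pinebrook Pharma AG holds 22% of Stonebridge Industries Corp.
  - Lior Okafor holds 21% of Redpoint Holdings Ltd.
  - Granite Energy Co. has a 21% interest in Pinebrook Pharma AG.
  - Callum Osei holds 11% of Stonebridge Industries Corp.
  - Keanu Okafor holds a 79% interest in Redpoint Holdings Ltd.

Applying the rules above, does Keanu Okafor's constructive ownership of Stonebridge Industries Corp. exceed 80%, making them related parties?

By parent–child attribution (R3), Keanu Okafor is treated as also owning Lior Okafor's interest in Redpoint Holdings Ltd, giving 79% + 21% = 100%.
Chain via Redpoint Holdings Ltd → Granite Energy Co. → Pinebrook Pharma AG (R2): 100% × 12% × 21% × 22% = 0.5544% of Stonebridge Industries Corp.
0.5544% does not exceed the 80% threshold, so Keanu is not a related party to Stonebridge Industries Corp.

No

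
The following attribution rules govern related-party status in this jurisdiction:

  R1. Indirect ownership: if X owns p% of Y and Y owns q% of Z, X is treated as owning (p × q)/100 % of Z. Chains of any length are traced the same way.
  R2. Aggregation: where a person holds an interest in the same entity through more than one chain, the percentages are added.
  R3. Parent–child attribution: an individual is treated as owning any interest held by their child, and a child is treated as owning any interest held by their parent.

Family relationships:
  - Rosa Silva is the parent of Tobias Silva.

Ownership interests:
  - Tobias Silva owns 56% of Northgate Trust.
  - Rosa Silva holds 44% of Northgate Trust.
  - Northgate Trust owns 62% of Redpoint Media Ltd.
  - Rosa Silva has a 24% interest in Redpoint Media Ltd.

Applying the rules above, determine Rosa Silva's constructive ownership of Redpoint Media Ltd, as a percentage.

By parent–child attribution (R3), Rosa Silva is treated as also owning Tobias Silva's interest in Northgate Trust, giving 44% + 56% = 100%.
Chain via Northgate Trust (R1): 100% × 62% = 62% of Redpoint Media Ltd.
Direct interest in Redpoint Media Ltd: 24%.
Aggregating (R2): 62% + 24% = 86%.

86%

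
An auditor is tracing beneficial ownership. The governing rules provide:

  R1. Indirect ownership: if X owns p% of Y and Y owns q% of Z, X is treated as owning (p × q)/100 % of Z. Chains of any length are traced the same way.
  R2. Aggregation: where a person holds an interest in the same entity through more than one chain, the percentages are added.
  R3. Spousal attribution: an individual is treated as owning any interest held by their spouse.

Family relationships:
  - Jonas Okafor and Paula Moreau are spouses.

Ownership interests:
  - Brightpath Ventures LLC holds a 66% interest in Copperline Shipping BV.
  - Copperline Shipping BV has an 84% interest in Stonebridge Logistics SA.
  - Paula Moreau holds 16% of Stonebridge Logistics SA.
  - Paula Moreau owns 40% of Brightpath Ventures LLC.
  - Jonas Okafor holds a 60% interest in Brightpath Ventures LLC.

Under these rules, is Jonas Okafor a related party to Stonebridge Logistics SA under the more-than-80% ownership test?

No

By spousal attribution (R3), Jonas Okafor is treated as also owning Paula Moreau's interest in Brightpath Ventures LLC, giving 60% + 40% = 100%.
By spousal attribution (R3), Jonas Okafor is treated as owning Paula Moreau's 16% interest in Stonebridge Logistics SA.
Chain via Brightpath Ventures LLC → Copperline Shipping BV (R1): 100% × 66% × 84% = 55.44% of Stonebridge Logistics SA.
Direct interest in Stonebridge Logistics SA: 16%.
Aggregating (R2): 55.44% + 16% = 71.44%.
71.44% does not exceed the 80% threshold, so Jonas is not a related party to Stonebridge Logistics SA.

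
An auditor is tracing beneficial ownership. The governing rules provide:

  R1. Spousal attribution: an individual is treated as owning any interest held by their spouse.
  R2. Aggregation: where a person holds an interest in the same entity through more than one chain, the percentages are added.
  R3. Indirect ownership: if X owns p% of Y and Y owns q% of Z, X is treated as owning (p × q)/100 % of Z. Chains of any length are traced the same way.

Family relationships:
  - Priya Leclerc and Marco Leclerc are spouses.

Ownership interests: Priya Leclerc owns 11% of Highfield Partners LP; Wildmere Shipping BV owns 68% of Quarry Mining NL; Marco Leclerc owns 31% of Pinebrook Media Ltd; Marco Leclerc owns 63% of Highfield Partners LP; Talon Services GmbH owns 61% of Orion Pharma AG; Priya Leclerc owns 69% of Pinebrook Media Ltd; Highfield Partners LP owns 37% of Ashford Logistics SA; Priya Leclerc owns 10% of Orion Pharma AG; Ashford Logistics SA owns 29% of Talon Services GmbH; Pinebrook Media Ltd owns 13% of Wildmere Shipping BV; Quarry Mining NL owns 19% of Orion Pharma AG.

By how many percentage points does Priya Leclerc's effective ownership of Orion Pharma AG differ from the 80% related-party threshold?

63.476878

By spousal attribution (R1), Priya Leclerc is treated as also owning Marco Leclerc's interest in Highfield Partners LP, giving 11% + 63% = 74%.
By spousal attribution (R1), Priya Leclerc is treated as also owning Marco Leclerc's interest in Pinebrook Media Ltd, giving 69% + 31% = 100%.
Chain via Highfield Partners LP → Ashford Logistics SA → Talon Services GmbH (R3): 74% × 37% × 29% × 61% = 4.843522% of Orion Pharma AG.
Chain via Pinebrook Media Ltd → Wildmere Shipping BV → Quarry Mining NL (R3): 100% × 13% × 68% × 19% = 1.6796% of Orion Pharma AG.
Direct interest in Orion Pharma AG: 10%.
Aggregating (R2): 4.843522% + 1.6796% + 10% = 16.523122%.
16.523122% falls short of the 80% threshold by 63.476878 percentage points.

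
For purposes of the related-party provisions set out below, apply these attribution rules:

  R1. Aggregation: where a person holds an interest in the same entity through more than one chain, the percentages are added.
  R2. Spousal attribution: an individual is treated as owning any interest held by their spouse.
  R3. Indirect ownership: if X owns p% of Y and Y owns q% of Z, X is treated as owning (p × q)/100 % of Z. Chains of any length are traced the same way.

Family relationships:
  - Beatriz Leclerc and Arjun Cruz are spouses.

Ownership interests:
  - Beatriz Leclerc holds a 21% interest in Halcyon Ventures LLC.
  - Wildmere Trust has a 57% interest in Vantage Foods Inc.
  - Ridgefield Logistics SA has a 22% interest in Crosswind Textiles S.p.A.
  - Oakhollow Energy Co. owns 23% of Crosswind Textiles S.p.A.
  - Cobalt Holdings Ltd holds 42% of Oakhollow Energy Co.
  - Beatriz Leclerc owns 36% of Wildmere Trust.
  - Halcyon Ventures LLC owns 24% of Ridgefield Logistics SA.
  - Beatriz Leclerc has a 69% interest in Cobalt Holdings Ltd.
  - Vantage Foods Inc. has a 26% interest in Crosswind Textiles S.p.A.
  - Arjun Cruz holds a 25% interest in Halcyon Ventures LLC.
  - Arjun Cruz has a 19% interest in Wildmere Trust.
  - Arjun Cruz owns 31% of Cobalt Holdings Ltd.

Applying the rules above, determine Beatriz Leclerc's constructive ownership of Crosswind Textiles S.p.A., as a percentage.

By spousal attribution (R2), Beatriz Leclerc is treated as also owning Arjun Cruz's interest in Halcyon Ventures LLC, giving 21% + 25% = 46%.
By spousal attribution (R2), Beatriz Leclerc is treated as also owning Arjun Cruz's interest in Wildmere Trust, giving 36% + 19% = 55%.
By spousal attribution (R2), Beatriz Leclerc is treated as also owning Arjun Cruz's interest in Cobalt Holdings Ltd, giving 69% + 31% = 100%.
Chain via Halcyon Ventures LLC → Ridgefield Logistics SA (R3): 46% × 24% × 22% = 2.4288% of Crosswind Textiles S.p.A.
Chain via Wildmere Trust → Vantage Foods Inc. (R3): 55% × 57% × 26% = 8.151% of Crosswind Textiles S.p.A.
Chain via Cobalt Holdings Ltd → Oakhollow Energy Co. (R3): 100% × 42% × 23% = 9.66% of Crosswind Textiles S.p.A.
Aggregating (R1): 2.4288% + 8.151% + 9.66% = 20.2398%.

20.2398%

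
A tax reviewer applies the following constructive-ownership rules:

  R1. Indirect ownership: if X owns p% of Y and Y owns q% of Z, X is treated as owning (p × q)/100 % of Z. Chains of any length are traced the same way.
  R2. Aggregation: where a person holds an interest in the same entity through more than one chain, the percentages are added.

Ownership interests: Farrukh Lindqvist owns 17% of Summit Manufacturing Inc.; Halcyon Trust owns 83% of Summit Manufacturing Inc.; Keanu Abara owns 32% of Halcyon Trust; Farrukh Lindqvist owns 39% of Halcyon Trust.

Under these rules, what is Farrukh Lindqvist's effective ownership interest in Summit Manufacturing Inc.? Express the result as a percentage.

49.37%

Chain via Halcyon Trust (R1): 39% × 83% = 32.37% of Summit Manufacturing Inc.
Direct interest in Summit Manufacturing Inc: 17%.
Aggregating (R2): 32.37% + 17% = 49.37%.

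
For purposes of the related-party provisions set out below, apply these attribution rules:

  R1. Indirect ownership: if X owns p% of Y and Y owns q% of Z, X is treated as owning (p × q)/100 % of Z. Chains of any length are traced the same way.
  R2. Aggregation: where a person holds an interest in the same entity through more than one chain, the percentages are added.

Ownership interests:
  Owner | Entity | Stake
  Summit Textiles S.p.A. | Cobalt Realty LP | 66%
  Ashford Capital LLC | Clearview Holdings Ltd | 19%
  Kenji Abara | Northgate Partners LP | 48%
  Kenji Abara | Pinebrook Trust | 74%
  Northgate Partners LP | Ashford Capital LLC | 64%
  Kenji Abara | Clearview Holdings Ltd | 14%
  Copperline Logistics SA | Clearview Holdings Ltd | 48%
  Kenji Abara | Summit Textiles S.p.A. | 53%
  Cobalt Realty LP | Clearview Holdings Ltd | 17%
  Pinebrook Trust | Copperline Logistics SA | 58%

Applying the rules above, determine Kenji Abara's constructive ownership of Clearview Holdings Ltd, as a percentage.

46.385%

Chain via Northgate Partners LP → Ashford Capital LLC (R1): 48% × 64% × 19% = 5.8368% of Clearview Holdings Ltd.
Chain via Pinebrook Trust → Copperline Logistics SA (R1): 74% × 58% × 48% = 20.6016% of Clearview Holdings Ltd.
Chain via Summit Textiles S.p.A. → Cobalt Realty LP (R1): 53% × 66% × 17% = 5.9466% of Clearview Holdings Ltd.
Direct interest in Clearview Holdings Ltd: 14%.
Aggregating (R2): 5.8368% + 20.6016% + 5.9466% + 14% = 46.385%.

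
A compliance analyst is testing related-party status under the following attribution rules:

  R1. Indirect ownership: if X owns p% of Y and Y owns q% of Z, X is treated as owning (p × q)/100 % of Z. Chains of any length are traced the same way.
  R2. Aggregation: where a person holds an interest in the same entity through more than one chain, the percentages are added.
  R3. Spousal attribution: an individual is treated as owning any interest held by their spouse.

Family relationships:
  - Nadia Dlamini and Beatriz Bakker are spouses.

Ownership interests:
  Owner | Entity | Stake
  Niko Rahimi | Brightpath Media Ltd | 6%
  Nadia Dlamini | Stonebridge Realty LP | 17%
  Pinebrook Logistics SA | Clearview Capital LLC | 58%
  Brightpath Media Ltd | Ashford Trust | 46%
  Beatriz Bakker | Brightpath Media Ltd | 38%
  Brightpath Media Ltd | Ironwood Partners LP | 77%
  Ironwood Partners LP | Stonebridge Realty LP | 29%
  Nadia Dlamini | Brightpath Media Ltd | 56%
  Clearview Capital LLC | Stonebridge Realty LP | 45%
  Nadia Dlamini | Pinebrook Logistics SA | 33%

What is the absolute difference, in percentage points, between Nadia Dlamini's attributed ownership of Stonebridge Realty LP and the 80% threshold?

33.3968

By spousal attribution (R3), Nadia Dlamini is treated as also owning Beatriz Bakker's interest in Brightpath Media Ltd, giving 56% + 38% = 94%.
Chain via Pinebrook Logistics SA → Clearview Capital LLC (R1): 33% × 58% × 45% = 8.613% of Stonebridge Realty LP.
Chain via Brightpath Media Ltd → Ironwood Partners LP (R1): 94% × 77% × 29% = 20.9902% of Stonebridge Realty LP.
Direct interest in Stonebridge Realty LP: 17%.
Aggregating (R2): 8.613% + 20.9902% + 17% = 46.6032%.
46.6032% falls short of the 80% threshold by 33.3968 percentage points.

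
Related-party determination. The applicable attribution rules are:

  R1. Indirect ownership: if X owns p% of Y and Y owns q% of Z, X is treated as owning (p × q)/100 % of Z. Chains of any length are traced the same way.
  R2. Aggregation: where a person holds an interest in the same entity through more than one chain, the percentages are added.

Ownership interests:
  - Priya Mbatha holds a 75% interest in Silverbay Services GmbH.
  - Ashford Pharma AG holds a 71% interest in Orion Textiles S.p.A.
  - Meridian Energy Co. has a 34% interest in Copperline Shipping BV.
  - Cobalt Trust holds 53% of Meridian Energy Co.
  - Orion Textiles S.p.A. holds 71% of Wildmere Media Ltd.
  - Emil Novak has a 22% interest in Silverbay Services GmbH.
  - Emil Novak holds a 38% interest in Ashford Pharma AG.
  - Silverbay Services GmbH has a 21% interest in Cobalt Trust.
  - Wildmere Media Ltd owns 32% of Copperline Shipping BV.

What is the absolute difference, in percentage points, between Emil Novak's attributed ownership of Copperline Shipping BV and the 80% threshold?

73.03762

Chain via Ashford Pharma AG → Orion Textiles S.p.A. → Wildmere Media Ltd (R1): 38% × 71% × 71% × 32% = 6.129856% of Copperline Shipping BV.
Chain via Silverbay Services GmbH → Cobalt Trust → Meridian Energy Co. (R1): 22% × 21% × 53% × 34% = 0.832524% of Copperline Shipping BV.
Aggregating (R2): 6.129856% + 0.832524% = 6.96238%.
6.96238% falls short of the 80% threshold by 73.03762 percentage points.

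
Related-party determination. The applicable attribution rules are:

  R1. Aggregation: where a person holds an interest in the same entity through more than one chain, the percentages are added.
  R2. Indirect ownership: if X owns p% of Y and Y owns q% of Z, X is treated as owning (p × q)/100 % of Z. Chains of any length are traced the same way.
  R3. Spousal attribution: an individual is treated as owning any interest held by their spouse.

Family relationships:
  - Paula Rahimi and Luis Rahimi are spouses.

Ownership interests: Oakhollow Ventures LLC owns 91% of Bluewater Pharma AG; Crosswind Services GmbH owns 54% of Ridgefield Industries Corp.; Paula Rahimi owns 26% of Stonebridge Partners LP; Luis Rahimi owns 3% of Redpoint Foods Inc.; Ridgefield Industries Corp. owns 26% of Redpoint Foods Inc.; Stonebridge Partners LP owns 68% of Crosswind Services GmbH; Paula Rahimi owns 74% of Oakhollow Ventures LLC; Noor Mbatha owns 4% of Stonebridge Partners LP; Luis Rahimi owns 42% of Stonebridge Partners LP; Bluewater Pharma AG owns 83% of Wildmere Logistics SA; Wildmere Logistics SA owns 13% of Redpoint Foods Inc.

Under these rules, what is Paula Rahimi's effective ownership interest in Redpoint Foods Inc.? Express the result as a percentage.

16.758082%

By spousal attribution (R3), Paula Rahimi is treated as also owning Luis Rahimi's interest in Stonebridge Partners LP, giving 26% + 42% = 68%.
By spousal attribution (R3), Paula Rahimi is treated as owning Luis Rahimi's 3% interest in Redpoint Foods Inc.
Chain via Stonebridge Partners LP → Crosswind Services GmbH → Ridgefield Industries Corp. (R2): 68% × 68% × 54% × 26% = 6.492096% of Redpoint Foods Inc.
Chain via Oakhollow Ventures LLC → Bluewater Pharma AG → Wildmere Logistics SA (R2): 74% × 91% × 83% × 13% = 7.265986% of Redpoint Foods Inc.
Direct interest in Redpoint Foods Inc: 3%.
Aggregating (R1): 6.492096% + 7.265986% + 3% = 16.758082%.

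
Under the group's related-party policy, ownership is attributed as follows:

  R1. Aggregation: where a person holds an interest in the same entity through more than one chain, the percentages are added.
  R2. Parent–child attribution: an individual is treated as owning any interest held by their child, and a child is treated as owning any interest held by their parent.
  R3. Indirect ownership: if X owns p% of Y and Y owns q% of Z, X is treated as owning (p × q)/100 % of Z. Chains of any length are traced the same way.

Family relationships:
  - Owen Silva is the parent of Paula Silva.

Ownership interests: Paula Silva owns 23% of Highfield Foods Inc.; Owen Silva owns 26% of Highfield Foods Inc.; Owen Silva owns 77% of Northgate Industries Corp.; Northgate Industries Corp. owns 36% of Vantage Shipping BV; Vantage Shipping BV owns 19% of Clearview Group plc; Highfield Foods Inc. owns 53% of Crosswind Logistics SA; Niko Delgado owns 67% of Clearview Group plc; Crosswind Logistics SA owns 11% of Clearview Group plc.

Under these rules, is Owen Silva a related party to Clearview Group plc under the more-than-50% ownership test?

No

By parent–child attribution (R2), Owen Silva is treated as also owning Paula Silva's interest in Highfield Foods Inc, giving 26% + 23% = 49%.
Chain via Highfield Foods Inc. → Crosswind Logistics SA (R3): 49% × 53% × 11% = 2.8567% of Clearview Group plc.
Chain via Northgate Industries Corp. → Vantage Shipping BV (R3): 77% × 36% × 19% = 5.2668% of Clearview Group plc.
Aggregating (R1): 2.8567% + 5.2668% = 8.1235%.
8.1235% does not exceed the 50% threshold, so Owen is not a related party to Clearview Group plc.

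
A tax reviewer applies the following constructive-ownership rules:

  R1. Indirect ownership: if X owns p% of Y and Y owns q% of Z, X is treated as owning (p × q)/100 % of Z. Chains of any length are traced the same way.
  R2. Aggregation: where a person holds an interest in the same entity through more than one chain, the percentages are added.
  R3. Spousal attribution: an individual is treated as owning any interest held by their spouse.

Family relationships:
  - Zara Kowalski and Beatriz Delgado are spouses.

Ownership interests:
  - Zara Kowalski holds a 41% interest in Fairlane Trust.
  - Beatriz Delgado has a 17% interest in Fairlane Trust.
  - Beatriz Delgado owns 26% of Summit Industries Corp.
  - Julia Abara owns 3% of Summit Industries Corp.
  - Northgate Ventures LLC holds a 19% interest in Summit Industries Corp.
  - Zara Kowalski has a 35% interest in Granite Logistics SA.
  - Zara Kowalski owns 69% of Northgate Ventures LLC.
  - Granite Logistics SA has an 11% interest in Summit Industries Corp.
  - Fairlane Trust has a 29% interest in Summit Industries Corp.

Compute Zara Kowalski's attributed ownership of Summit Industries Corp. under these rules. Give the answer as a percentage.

By spousal attribution (R3), Zara Kowalski is treated as also owning Beatriz Delgado's interest in Fairlane Trust, giving 41% + 17% = 58%.
By spousal attribution (R3), Zara Kowalski is treated as owning Beatriz Delgado's 26% interest in Summit Industries Corp.
Chain via Fairlane Trust (R1): 58% × 29% = 16.82% of Summit Industries Corp.
Chain via Northgate Ventures LLC (R1): 69% × 19% = 13.11% of Summit Industries Corp.
Chain via Granite Logistics SA (R1): 35% × 11% = 3.85% of Summit Industries Corp.
Direct interest in Summit Industries Corp: 26%.
Aggregating (R2): 16.82% + 13.11% + 3.85% + 26% = 59.78%.

59.78%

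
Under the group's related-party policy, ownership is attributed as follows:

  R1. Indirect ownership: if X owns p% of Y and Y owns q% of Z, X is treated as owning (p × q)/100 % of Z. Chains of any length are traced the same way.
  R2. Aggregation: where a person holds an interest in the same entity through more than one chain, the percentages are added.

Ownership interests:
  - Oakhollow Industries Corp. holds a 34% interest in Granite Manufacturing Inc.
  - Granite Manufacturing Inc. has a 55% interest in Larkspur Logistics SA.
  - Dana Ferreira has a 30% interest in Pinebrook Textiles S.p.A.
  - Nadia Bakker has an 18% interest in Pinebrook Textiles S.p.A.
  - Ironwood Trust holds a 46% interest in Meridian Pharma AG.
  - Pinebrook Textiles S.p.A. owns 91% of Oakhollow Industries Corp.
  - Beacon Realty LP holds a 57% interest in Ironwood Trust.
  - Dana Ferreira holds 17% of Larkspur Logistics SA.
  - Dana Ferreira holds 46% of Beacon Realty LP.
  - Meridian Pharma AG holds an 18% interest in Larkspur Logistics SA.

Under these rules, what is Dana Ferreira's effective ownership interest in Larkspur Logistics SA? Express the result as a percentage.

24.276116%

Chain via Beacon Realty LP → Ironwood Trust → Meridian Pharma AG (R1): 46% × 57% × 46% × 18% = 2.171016% of Larkspur Logistics SA.
Chain via Pinebrook Textiles S.p.A. → Oakhollow Industries Corp. → Granite Manufacturing Inc. (R1): 30% × 91% × 34% × 55% = 5.1051% of Larkspur Logistics SA.
Direct interest in Larkspur Logistics SA: 17%.
Aggregating (R2): 2.171016% + 5.1051% + 17% = 24.276116%.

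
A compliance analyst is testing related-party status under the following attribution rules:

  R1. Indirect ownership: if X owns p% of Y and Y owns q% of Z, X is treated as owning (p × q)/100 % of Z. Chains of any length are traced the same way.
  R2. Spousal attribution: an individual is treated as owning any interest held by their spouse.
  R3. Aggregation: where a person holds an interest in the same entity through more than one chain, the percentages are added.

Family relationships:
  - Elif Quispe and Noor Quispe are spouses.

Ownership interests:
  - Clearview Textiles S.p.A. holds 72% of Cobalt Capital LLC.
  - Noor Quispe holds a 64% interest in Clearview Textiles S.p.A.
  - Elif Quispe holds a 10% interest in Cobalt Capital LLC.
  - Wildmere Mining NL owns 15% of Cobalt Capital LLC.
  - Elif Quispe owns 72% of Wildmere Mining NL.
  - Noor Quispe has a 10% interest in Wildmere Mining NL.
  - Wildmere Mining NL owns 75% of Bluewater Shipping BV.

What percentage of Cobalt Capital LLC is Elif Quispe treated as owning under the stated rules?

By spousal attribution (R2), Elif Quispe is treated as also owning Noor Quispe's interest in Wildmere Mining NL, giving 72% + 10% = 82%.
By spousal attribution (R2), Elif Quispe is treated as owning Noor Quispe's 64% interest in Clearview Textiles S.p.A.
Chain via Wildmere Mining NL (R1): 82% × 15% = 12.3% of Cobalt Capital LLC.
Direct interest in Cobalt Capital LLC: 10%.
Chain via Clearview Textiles S.p.A. (R1): 64% × 72% = 46.08% of Cobalt Capital LLC.
Aggregating (R3): 12.3% + 10% + 46.08% = 68.38%.

68.38%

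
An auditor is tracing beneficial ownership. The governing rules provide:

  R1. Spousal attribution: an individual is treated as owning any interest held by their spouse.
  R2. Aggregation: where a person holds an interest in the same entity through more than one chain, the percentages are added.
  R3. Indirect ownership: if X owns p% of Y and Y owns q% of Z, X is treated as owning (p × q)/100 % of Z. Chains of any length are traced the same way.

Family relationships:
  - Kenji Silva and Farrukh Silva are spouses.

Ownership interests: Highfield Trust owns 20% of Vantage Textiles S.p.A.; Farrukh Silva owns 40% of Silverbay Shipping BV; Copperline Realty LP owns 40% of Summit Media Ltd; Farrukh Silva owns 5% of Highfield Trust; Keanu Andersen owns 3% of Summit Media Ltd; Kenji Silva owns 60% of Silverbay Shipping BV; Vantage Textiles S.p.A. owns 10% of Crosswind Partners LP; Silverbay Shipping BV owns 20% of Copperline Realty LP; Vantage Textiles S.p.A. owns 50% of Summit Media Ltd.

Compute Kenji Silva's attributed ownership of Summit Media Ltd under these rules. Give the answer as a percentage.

8.5%

By spousal attribution (R1), Kenji Silva is treated as also owning Farrukh Silva's interest in Silverbay Shipping BV, giving 60% + 40% = 100%.
By spousal attribution (R1), Kenji Silva is treated as owning Farrukh Silva's 5% interest in Highfield Trust.
Chain via Silverbay Shipping BV → Copperline Realty LP (R3): 100% × 20% × 40% = 8% of Summit Media Ltd.
Chain via Highfield Trust → Vantage Textiles S.p.A. (R3): 5% × 20% × 50% = 0.5% of Summit Media Ltd.
Aggregating (R2): 8% + 0.5% = 8.5%.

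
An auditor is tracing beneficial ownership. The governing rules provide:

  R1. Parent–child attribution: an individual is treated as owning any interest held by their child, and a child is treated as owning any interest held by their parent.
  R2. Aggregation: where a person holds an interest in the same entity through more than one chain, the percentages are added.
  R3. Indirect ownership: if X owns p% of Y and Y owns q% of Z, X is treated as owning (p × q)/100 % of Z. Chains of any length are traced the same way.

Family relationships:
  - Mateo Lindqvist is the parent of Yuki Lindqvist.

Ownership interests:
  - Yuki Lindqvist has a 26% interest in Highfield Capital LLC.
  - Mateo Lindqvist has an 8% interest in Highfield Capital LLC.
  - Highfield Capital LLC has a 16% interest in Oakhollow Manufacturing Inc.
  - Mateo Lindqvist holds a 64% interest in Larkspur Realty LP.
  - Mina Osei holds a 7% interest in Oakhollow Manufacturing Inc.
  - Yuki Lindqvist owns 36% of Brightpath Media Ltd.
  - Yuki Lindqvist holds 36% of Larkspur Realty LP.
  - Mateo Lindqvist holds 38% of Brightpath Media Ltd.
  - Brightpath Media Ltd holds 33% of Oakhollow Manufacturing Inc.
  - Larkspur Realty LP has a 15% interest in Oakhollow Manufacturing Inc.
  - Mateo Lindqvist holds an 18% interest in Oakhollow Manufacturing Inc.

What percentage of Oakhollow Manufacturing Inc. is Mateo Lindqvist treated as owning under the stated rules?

By parent–child attribution (R1), Mateo Lindqvist is treated as also owning Yuki Lindqvist's interest in Larkspur Realty LP, giving 64% + 36% = 100%.
By parent–child attribution (R1), Mateo Lindqvist is treated as also owning Yuki Lindqvist's interest in Highfield Capital LLC, giving 8% + 26% = 34%.
By parent–child attribution (R1), Mateo Lindqvist is treated as also owning Yuki Lindqvist's interest in Brightpath Media Ltd, giving 38% + 36% = 74%.
Chain via Larkspur Realty LP (R3): 100% × 15% = 15% of Oakhollow Manufacturing Inc.
Chain via Highfield Capital LLC (R3): 34% × 16% = 5.44% of Oakhollow Manufacturing Inc.
Chain via Brightpath Media Ltd (R3): 74% × 33% = 24.42% of Oakhollow Manufacturing Inc.
Direct interest in Oakhollow Manufacturing Inc: 18%.
Aggregating (R2): 15% + 5.44% + 24.42% + 18% = 62.86%.

62.86%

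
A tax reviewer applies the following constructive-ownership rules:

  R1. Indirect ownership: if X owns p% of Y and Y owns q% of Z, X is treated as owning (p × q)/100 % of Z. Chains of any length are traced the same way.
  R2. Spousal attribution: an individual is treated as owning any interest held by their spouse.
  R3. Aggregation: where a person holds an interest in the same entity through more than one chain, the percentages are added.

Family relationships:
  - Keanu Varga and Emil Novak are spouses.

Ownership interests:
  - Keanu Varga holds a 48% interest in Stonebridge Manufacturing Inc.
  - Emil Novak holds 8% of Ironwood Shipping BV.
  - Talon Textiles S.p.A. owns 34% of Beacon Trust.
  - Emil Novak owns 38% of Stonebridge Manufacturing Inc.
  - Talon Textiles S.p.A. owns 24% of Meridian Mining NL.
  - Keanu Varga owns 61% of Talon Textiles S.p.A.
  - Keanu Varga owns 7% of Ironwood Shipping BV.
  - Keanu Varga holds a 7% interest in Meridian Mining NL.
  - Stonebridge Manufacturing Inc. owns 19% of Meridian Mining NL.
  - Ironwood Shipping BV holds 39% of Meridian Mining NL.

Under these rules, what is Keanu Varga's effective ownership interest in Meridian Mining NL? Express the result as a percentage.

43.83%

By spousal attribution (R2), Keanu Varga is treated as also owning Emil Novak's interest in Stonebridge Manufacturing Inc, giving 48% + 38% = 86%.
By spousal attribution (R2), Keanu Varga is treated as also owning Emil Novak's interest in Ironwood Shipping BV, giving 7% + 8% = 15%.
Chain via Stonebridge Manufacturing Inc. (R1): 86% × 19% = 16.34% of Meridian Mining NL.
Chain via Ironwood Shipping BV (R1): 15% × 39% = 5.85% of Meridian Mining NL.
Chain via Talon Textiles S.p.A. (R1): 61% × 24% = 14.64% of Meridian Mining NL.
Direct interest in Meridian Mining NL: 7%.
Aggregating (R3): 16.34% + 5.85% + 14.64% + 7% = 43.83%.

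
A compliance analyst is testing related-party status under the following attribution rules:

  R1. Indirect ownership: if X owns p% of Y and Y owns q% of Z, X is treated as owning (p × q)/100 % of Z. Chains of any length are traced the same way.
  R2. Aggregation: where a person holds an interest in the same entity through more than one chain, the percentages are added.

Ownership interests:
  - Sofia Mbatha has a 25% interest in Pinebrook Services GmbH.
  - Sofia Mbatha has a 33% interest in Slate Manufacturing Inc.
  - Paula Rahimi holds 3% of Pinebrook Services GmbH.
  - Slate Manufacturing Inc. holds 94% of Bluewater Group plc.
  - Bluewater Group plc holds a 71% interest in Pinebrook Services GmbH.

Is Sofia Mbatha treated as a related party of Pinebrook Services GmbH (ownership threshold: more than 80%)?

Chain via Slate Manufacturing Inc. → Bluewater Group plc (R1): 33% × 94% × 71% = 22.0242% of Pinebrook Services GmbH.
Direct interest in Pinebrook Services GmbH: 25%.
Aggregating (R2): 22.0242% + 25% = 47.0242%.
47.0242% does not exceed the 80% threshold, so Sofia is not a related party to Pinebrook Services GmbH.

No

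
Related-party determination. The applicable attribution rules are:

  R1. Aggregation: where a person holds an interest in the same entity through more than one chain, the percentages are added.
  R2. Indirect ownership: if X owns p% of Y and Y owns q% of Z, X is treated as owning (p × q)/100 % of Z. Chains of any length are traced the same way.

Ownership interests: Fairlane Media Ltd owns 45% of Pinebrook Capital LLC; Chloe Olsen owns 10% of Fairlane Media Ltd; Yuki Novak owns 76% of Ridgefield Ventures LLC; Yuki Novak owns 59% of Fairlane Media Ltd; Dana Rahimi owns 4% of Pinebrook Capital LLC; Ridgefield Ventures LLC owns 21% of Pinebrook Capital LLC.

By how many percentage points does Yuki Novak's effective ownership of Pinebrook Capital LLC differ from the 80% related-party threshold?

37.49

Chain via Ridgefield Ventures LLC (R2): 76% × 21% = 15.96% of Pinebrook Capital LLC.
Chain via Fairlane Media Ltd (R2): 59% × 45% = 26.55% of Pinebrook Capital LLC.
Aggregating (R1): 15.96% + 26.55% = 42.51%.
42.51% falls short of the 80% threshold by 37.49 percentage points.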